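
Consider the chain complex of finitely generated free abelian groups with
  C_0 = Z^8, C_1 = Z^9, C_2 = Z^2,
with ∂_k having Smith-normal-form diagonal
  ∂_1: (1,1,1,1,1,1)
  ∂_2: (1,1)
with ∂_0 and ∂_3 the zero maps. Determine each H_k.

H_0 ≅ Z^2,  H_1 ≅ Z,  H_2 = 0.

H_0: b_0 = 8 − 0 − 6 = 2; torsion from ∂_1 factors > 1: none. So H_0 ≅ Z^2.
H_1: b_1 = 9 − 6 − 2 = 1; torsion from ∂_2 factors > 1: none. So H_1 ≅ Z.
H_2: b_2 = 2 − 2 − 0 = 0; torsion from ∂_3 factors > 1: none. So H_2 ≅ 0.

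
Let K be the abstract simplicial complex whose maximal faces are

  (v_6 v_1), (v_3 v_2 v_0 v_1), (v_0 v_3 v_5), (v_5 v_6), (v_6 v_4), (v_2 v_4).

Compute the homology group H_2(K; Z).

H_2 ≅ 0.

Order the vertices as v_0 < v_1 < v_2 < v_3 < v_4 < v_5 < v_6. Listing each simplex with vertices in this order, K has dimension 3 with simplices:

  0-simplices (7): [v_0], [v_1], [v_2], [v_3], [v_4], [v_5], [v_6]
  1-simplices (12): [v_0,v_1], [v_0,v_2], [v_0,v_3], [v_0,v_5], [v_1,v_2], [v_1,v_3], [v_1,v_6], [v_2,v_3], [v_2,v_4], [v_3,v_5], [v_4,v_6], [v_5,v_6]
  2-simplices (5): [v_0,v_1,v_2], [v_0,v_1,v_3], [v_0,v_2,v_3], [v_0,v_3,v_5], [v_1,v_2,v_3]
  3-simplices (1): [v_0,v_1,v_2,v_3]

so the chain groups are C_0 ≅ Z^7, C_1 ≅ Z^12, C_2 ≅ Z^5, C_3 ≅ Z^1.

∂_1: C_1 → C_0 sends each edge [p,q] (with p < q) to q − p. For instance
  ∂[v_3,v_5] = [v_5] − [v_3].
As a 7×12 matrix over Z this has rank 6, with invariant factors (1,1,1,1,1,1).

The boundary map ∂_2: C_2 → C_1 acts by ∂[p,q,r] = [q,r] − [p,r] + [p,q]. For instance
  ∂[v_0,v_3,v_5] = [v_3,v_5] − [v_0,v_5] + [v_0,v_3],
  ∂[v_0,v_2,v_3] = [v_2,v_3] − [v_0,v_3] + [v_0,v_2].
As a 12×5 matrix over Z this has rank 4, with invariant factors (1,1,1,1).

The boundary map ∂_3: C_3 → C_2 sends each 3-simplex σ to the alternating sum Σ_i (−1)^i (σ with its i-th vertex removed). For instance
  ∂[v_0,v_1,v_2,v_3] = [v_1,v_2,v_3] − [v_0,v_2,v_3] + [v_0,v_1,v_3] − [v_0,v_1,v_2].
This gives a 5×1 integer matrix of rank 1; reducing to Smith normal form yields diagonal entries (1).

Now H_k = ker ∂_k / im ∂_{k+1}, so:

  H_2: rank ker ∂_2 − rank ∂_3 = (5 − 4) − 1 = 0, and the invariant factors of ∂_3 are all 1, so H_2 ≅ 0.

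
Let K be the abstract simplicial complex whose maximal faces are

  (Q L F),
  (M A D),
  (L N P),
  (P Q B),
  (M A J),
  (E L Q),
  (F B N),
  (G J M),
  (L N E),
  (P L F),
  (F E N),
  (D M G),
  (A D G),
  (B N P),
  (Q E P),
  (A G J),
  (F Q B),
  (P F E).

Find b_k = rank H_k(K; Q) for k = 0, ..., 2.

Fix the vertex order A < B < D < E < F < G < J < L < M < N < P < Q and write every simplex with vertices in increasing order. Then dim K = 2 and the simplices of K are:

  0-simplices (12): A, B, D, E, F, G, J, L, M, N, P, Q
  1-simplices (27): AD, AG, AJ, AM, BF, BN, BP, BQ, DG, DM, EF, EL, EN, EP, EQ, FL, FN, FP, FQ, GJ, GM, JM, LN, LP, LQ, NP, PQ
  2-simplices (18): ADG, ADM, AGJ, AJM, BFN, BFQ, BNP, BPQ, DGM, EFN, EFP, ELN, ELQ, EPQ, FLP, FLQ, GJM, LNP

so the chain groups are C_0 ≅ Z^12, C_1 ≅ Z^27, C_2 ≅ Z^18.

Boundary ∂_1: C_1 → C_0 maps an edge to its endpoints' difference, ∂[p,q] = q − p. For instance
  ∂EF = F − E.
The 12×27 boundary matrix has rank 10 and Smith normal form diag(1,1,1,1,1,1,1,1,1,1).

Boundary ∂_2: C_2 → C_1 maps a triangle to the signed sum of its edges. For instance
  ∂AJM = JM − AM + AJ,
  ∂BFQ = FQ − BQ + BF.
The 27×18 boundary matrix has rank 17 and Smith normal form diag(1,1,1,1,1,1,1,1,1,1,1,1,1,1,1,1,2).

Reading off H_k = ker ∂_k / im ∂_{k+1}:

  H_0: rank C_0 − rank ∂_1 = 12 − 10 = 2, and the invariant factors of ∂_1 are all 1, so H_0 ≅ Z^2.
  H_1: rank ker ∂_1 − rank ∂_2 = (27 − 10) − 17 = 0, and ∂_2 has invariant factor 2 > 1, so H_1 ≅ Z_2.
  H_2: rank ker ∂_2 − rank ∂_3 = (18 − 17) − 0 = 1, and there is no ∂_3, so H_2 ≅ Z.

As a check, the Euler characteristic is 12 − 27 + 18 = 3, which agrees with 2 − 0 + 1 = 3.

Hence the Betti numbers are b_0 = 2, b_1 = 0, b_2 = 1.

b_0 = 2, b_1 = 0, b_2 = 1.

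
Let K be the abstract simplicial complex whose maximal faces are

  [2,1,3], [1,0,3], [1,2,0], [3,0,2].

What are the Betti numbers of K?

We work with the vertex ordering 0 < 1 < 2 < 3. The simplices of K, each written with vertices in increasing order, are:

  0-simplices (4): [0], [1], [2], [3]
  1-simplices (6): [0,1], [0,2], [0,3], [1,2], [1,3], [2,3]
  2-simplices (4): [0,1,2], [0,1,3], [0,2,3], [1,2,3]

Hence C_0 ≅ Z^4, C_1 ≅ Z^6, C_2 ≅ Z^4.

The boundary map ∂_1: C_1 → C_0 maps an edge to its endpoints' difference, ∂[p,q] = q − p.
As a 4×6 matrix over Z this has rank 3, with invariant factors (1,1,1).

Boundary ∂_2: C_2 → C_1 acts by ∂[p,q,r] = [q,r] − [p,r] + [p,q]. For instance
  ∂[0,1,3] = [1,3] − [0,3] + [0,1],
  ∂[1,2,3] = [2,3] − [1,3] + [1,2].
As a 6×4 matrix over Z this has rank 3, with invariant factors (1,1,1).

Computing H_k = (kernel of ∂_k) / (image of ∂_{k+1}):

  H_0: rank C_0 − rank ∂_1 = 4 − 3 = 1, and the invariant factors of ∂_1 are all 1, so H_0 = Z.
  H_1: rank ker ∂_1 − rank ∂_2 = (6 − 3) − 3 = 0, and the invariant factors of ∂_2 are all 1, so H_1 = 0.
  H_2: rank ker ∂_2 − rank ∂_3 = (4 − 3) − 0 = 1, and there is no ∂_3, so H_2 = Z.

As a check, the Euler characteristic is 4 − 6 + 4 = 2, which agrees with 1 − 0 + 1 = 2.

Hence the Betti numbers are b_0 = 1, b_1 = 0, b_2 = 1.

b_0 = 1, b_1 = 0, b_2 = 1.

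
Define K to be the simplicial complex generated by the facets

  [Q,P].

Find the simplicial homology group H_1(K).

H_1 = 0.

Fix the vertex order P < Q and write every simplex with vertices in increasing order. Then dim K = 1 and the simplices of K are:

  0-simplices (2): P, Q
  1-simplices (1): PQ

Hence C_0 ≅ Z^2, C_1 ≅ Z^1.

The boundary map ∂_1: C_1 → C_0 sends each edge [p,q] (with p < q) to q − p.
The 2×1 boundary matrix has rank 1 and Smith normal form diag(1).

Now H_k = ker ∂_k / im ∂_{k+1}, so:

  H_1: rank ker ∂_1 − rank ∂_2 = (1 − 1) − 0 = 0, and there is no ∂_2, so H_1 = 0.

(K is a triangulation of the 1-simplex.)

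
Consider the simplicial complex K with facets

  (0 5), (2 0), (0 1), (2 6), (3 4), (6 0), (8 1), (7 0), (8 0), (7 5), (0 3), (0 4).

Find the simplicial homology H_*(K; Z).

H_0 ≅ Z,  H_1 ≅ Z^4.

Take the total order 0 < 1 < 2 < 3 < 4 < 5 < 6 < 7 < 8 on the vertex set. Then K (dimension 1) consists of the simplices:

  0-simplices (9): [0], [1], [2], [3], [4], [5], [6], [7], [8]
  1-simplices (12): [0,1], [0,2], [0,3], [0,4], [0,5], [0,6], [0,7], [0,8], [1,8], [2,6], [3,4], [5,7]

so the chain groups are C_0 ≅ Z^9, C_1 ≅ Z^12.

The boundary map ∂_1: C_1 → C_0 is given by ∂[p,q] = [q] − [p]. For instance
  ∂[5,7] = [7] − [5].
As a 9×12 matrix over Z this has rank 8, with invariant factors (1,1,1,1,1,1,1,1).

Reading off H_k = ker ∂_k / im ∂_{k+1}:

  H_0: rank C_0 − rank ∂_1 = 9 − 8 = 1, and the invariant factors of ∂_1 are all 1, so H_0 = Z.
  H_1: rank ker ∂_1 − rank ∂_2 = (12 − 8) − 0 = 4, and there is no ∂_2, so H_1 = Z^4.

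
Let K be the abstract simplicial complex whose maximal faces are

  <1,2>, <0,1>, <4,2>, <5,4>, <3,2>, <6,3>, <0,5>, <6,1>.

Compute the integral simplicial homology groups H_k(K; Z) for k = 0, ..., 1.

H_0 = Z,  H_1 = Z^2.

Take the total order 0 < 1 < 2 < 3 < 4 < 5 < 6 on the vertex set. Then K (dimension 1) consists of the simplices:

  0-simplices (7): [0], [1], [2], [3], [4], [5], [6]
  1-simplices (8): [0,1], [0,5], [1,2], [1,6], [2,3], [2,4], [3,6], [4,5]

Hence C_0 ≅ Z^7, C_1 ≅ Z^8.

Boundary ∂_1: C_1 → C_0 sends each edge [p,q] (with p < q) to q − p. For instance
  ∂[4,5] = [5] − [4].
As a 7×8 matrix over Z this has rank 6, with invariant factors (1,1,1,1,1,1).

Reading off H_k = ker ∂_k / im ∂_{k+1}:

  H_0: rank C_0 − rank ∂_1 = 7 − 6 = 1, and the invariant factors of ∂_1 are all 1, so H_0 ≅ Z.
  H_1: rank ker ∂_1 − rank ∂_2 = (8 − 6) − 0 = 2, and there is no ∂_2, so H_1 ≅ Z^2.

As a check, the Euler characteristic is 7 − 8 = -1, which agrees with 1 − 2 = -1.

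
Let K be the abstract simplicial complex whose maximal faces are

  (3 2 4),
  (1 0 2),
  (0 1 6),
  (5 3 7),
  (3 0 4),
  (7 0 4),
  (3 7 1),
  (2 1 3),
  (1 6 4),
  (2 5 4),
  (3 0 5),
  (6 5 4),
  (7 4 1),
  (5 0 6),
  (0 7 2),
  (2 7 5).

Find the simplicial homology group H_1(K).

H_1 ≅ Z^2.

Fix the vertex order 0 < 1 < 2 < 3 < 4 < 5 < 6 < 7 and write every simplex with vertices in increasing order. Then dim K = 2 and the simplices of K are:

  0-simplices (8): [0], [1], [2], [3], [4], [5], [6], [7]
  1-simplices (24): (24 of them)
  2-simplices (16): [0,1,2], [0,1,6], [0,2,7], [0,3,4], [0,3,5], [0,4,7], [0,5,6], [1,2,3], [1,3,7], [1,4,6], [1,4,7], [2,3,4], [2,4,5], [2,5,7], [3,5,7], [4,5,6]

so the chain groups are C_0 ≅ Z^8, C_1 ≅ Z^24, C_2 ≅ Z^16.

Boundary ∂_1: C_1 → C_0 sends each edge [p,q] (with p < q) to q − p.
As a 8×24 matrix over Z this has rank 7, with invariant factors (1,1,1,1,1,1,1).

Boundary ∂_2: C_2 → C_1 sends each 2-simplex [p,q,r] to [q,r] − [p,r] + [p,q]. For instance
  ∂[4,5,6] = [5,6] − [4,6] + [4,5],
  ∂[1,3,7] = [3,7] − [1,7] + [1,3].
The 24×16 boundary matrix has rank 15 and Smith normal form diag(1,1,1,1,1,1,1,1,1,1,1,1,1,1,1).

From H_k ≅ ker(∂_k) / im(∂_{k+1}) we obtain:

  H_1: rank ker ∂_1 − rank ∂_2 = (24 − 7) − 15 = 2, and the invariant factors of ∂_2 are all 1, so H_1 ≅ Z^2.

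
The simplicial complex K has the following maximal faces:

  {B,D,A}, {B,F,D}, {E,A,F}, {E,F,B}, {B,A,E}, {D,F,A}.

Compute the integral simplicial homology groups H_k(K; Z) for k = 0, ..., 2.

Take the total order A < B < D < E < F on the vertex set. Then K (dimension 2) consists of the simplices:

  0-simplices (5): A, B, D, E, F
  1-simplices (9): AB, AD, AE, AF, BD, BE, BF, DF, EF
  2-simplices (6): ABD, ABE, ADF, AEF, BDF, BEF

giving chain groups C_0 ≅ Z^5, C_1 ≅ Z^9, C_2 ≅ Z^6.

Boundary ∂_1: C_1 → C_0 maps an edge to its endpoints' difference, ∂[p,q] = q − p.
The 5×9 boundary matrix has rank 4 and Smith normal form diag(1,1,1,1).

The boundary map ∂_2: C_2 → C_1 maps a triangle to the signed sum of its edges. For instance
  ∂ABD = BD − AD + AB,
  ∂ADF = DF − AF + AD.
The 9×6 boundary matrix has rank 5 and Smith normal form diag(1,1,1,1,1).

Computing H_k = (kernel of ∂_k) / (image of ∂_{k+1}):

  H_0: rank C_0 − rank ∂_1 = 5 − 4 = 1, and the invariant factors of ∂_1 are all 1, so H_0 ≅ Z.
  H_1: rank ker ∂_1 − rank ∂_2 = (9 − 4) − 5 = 0, and the invariant factors of ∂_2 are all 1, so H_1 ≅ 0.
  H_2: rank ker ∂_2 − rank ∂_3 = (6 − 5) − 0 = 1, and there is no ∂_3, so H_2 ≅ Z.

H_0 ≅ Z,  H_1 = 0,  H_2 ≅ Z.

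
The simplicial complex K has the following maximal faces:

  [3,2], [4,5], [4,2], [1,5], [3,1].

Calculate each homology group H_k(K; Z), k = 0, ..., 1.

Fix the vertex order 1 < 2 < 3 < 4 < 5 and write every simplex with vertices in increasing order. Then dim K = 1 and the simplices of K are:

  0-simplices (5): [1], [2], [3], [4], [5]
  1-simplices (5): [1,3], [1,5], [2,3], [2,4], [4,5]

giving chain groups C_0 ≅ Z^5, C_1 ≅ Z^5.

The boundary map ∂_1: C_1 → C_0 is given by ∂[p,q] = [q] − [p]. For instance
  ∂[1,5] = [5] − [1].
The resulting 5×5 matrix has rank 4, and its Smith normal form has invariant factors (1,1,1,1).

Reading off H_k = ker ∂_k / im ∂_{k+1}:

  H_0: rank C_0 − rank ∂_1 = 5 − 4 = 1, and the invariant factors of ∂_1 are all 1, so H_0 ≅ Z.
  H_1: rank ker ∂_1 − rank ∂_2 = (5 − 4) − 0 = 1, and there is no ∂_2, so H_1 ≅ Z.

H_0 = Z,  H_1 = Z.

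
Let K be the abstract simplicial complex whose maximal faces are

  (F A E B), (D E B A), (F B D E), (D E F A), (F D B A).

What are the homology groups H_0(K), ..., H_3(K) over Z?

We work with the vertex ordering A < B < D < E < F. The simplices of K, each written with vertices in increasing order, are:

  0-simplices (5): A, B, D, E, F
  1-simplices (10): AB, AD, AE, AF, BD, BE, BF, DE, DF, EF
  2-simplices (10): ABD, ABE, ABF, ADE, ADF, AEF, BDE, BDF, BEF, DEF
  3-simplices (5): ABDE, ABDF, ABEF, ADEF, BDEF

Hence C_0 ≅ Z^5, C_1 ≅ Z^10, C_2 ≅ Z^10, C_3 ≅ Z^5.

∂_1: C_1 → C_0 sends each edge [p,q] (with p < q) to q − p. For instance
  ∂AB = B − A.
The 5×10 boundary matrix has rank 4 and Smith normal form diag(1,1,1,1).

The boundary map ∂_2: C_2 → C_1 maps a triangle to the signed sum of its edges. For instance
  ∂AEF = EF − AF + AE,
  ∂BEF = EF − BF + BE.
The 10×10 boundary matrix has rank 6 and Smith normal form diag(1,1,1,1,1,1).

The boundary map ∂_3: C_3 → C_2 sends each 3-simplex σ to the alternating sum Σ_i (−1)^i (σ with its i-th vertex removed). For instance
  ∂ADEF = DEF − AEF + ADF − ADE,
  ∂ABEF = BEF − AEF + ABF − ABE.
This gives a 10×5 integer matrix of rank 4; reducing to Smith normal form yields diagonal entries (1,1,1,1).

Now H_k = ker ∂_k / im ∂_{k+1}, so:

  H_0: rank C_0 − rank ∂_1 = 5 − 4 = 1, and the invariant factors of ∂_1 are all 1, so H_0 ≅ Z.
  H_1: rank ker ∂_1 − rank ∂_2 = (10 − 4) − 6 = 0, and the invariant factors of ∂_2 are all 1, so H_1 ≅ 0.
  H_2: rank ker ∂_2 − rank ∂_3 = (10 − 6) − 4 = 0, and the invariant factors of ∂_3 are all 1, so H_2 ≅ 0.
  H_3: rank ker ∂_3 − rank ∂_4 = (5 − 4) − 0 = 1, and there is no ∂_4, so H_3 ≅ Z.

As a check, the Euler characteristic is 5 − 10 + 10 − 5 = 0, which agrees with 1 − 0 + 0 − 1 = 0.
(K is a triangulation of the 3-sphere S^3.)

H_0 ≅ Z,  H_1 = 0,  H_2 = 0,  H_3 ≅ Z.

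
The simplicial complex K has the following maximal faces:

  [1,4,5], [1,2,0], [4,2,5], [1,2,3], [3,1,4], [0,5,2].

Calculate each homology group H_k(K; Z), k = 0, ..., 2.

H_0 ≅ Z,  H_1 ≅ Z,  H_2 = 0.

Take the total order 0 < 1 < 2 < 3 < 4 < 5 on the vertex set. Then K (dimension 2) consists of the simplices:

  0-simplices (6): [0], [1], [2], [3], [4], [5]
  1-simplices (12): [0,1], [0,2], [0,5], [1,2], [1,3], [1,4], [1,5], [2,3], [2,4], [2,5], [3,4], [4,5]
  2-simplices (6): [0,1,2], [0,2,5], [1,2,3], [1,3,4], [1,4,5], [2,4,5]

so the chain groups are C_0 ≅ Z^6, C_1 ≅ Z^12, C_2 ≅ Z^6.

The boundary map ∂_1: C_1 → C_0 is given by ∂[p,q] = [q] − [p]. For instance
  ∂[2,3] = [3] − [2].
As a 6×12 matrix over Z this has rank 5, with invariant factors (1,1,1,1,1).

Boundary ∂_2: C_2 → C_1 sends each 2-simplex [p,q,r] to [q,r] − [p,r] + [p,q]. For instance
  ∂[1,3,4] = [3,4] − [1,4] + [1,3],
  ∂[1,4,5] = [4,5] − [1,5] + [1,4].
This gives a 12×6 integer matrix of rank 6; reducing to Smith normal form yields diagonal entries (1,1,1,1,1,1).

Now H_k = ker ∂_k / im ∂_{k+1}, so:

  H_0: rank C_0 − rank ∂_1 = 6 − 5 = 1, and the invariant factors of ∂_1 are all 1, so H_0 ≅ Z.
  H_1: rank ker ∂_1 − rank ∂_2 = (12 − 5) − 6 = 1, and the invariant factors of ∂_2 are all 1, so H_1 ≅ Z.
  H_2: rank ker ∂_2 − rank ∂_3 = (6 − 6) − 0 = 0, and there is no ∂_3, so H_2 ≅ 0.

(K is a triangulation of the cylinder S^1 x I.)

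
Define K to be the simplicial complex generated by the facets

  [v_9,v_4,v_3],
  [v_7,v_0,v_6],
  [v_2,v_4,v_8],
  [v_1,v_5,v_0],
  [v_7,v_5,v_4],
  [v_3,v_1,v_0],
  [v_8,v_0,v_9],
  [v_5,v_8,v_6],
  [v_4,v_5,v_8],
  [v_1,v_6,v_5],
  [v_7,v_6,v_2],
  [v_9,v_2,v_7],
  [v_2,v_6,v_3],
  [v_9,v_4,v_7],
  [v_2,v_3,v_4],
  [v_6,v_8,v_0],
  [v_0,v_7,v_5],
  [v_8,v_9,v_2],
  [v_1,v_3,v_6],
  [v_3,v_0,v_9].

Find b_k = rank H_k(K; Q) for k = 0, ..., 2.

b_0 = 1, b_1 = 1, b_2 = 0.

Take the total order v_0 < v_1 < v_2 < v_3 < v_4 < v_5 < v_6 < v_7 < v_8 < v_9 on the vertex set. Then K (dimension 2) consists of the simplices:

  0-simplices (10): [v_0], [v_1], [v_2], [v_3], [v_4], [v_5], [v_6], [v_7], [v_8], [v_9]
  1-simplices (30): (30 of them)
  2-simplices (20): (20 of them)

giving chain groups C_0 ≅ Z^10, C_1 ≅ Z^30, C_2 ≅ Z^20.

∂_1: C_1 → C_0 is given by ∂[p,q] = [q] − [p]. For instance
  ∂[v_0,v_6] = [v_6] − [v_0].
This gives a 10×30 integer matrix of rank 9; reducing to Smith normal form yields diagonal entries (1,1,1,1,1,1,1,1,1).

The boundary map ∂_2: C_2 → C_1 sends each 2-simplex [p,q,r] to [q,r] − [p,r] + [p,q]. For instance
  ∂[v_0,v_6,v_8] = [v_6,v_8] − [v_0,v_8] + [v_0,v_6],
  ∂[v_2,v_4,v_8] = [v_4,v_8] − [v_2,v_8] + [v_2,v_4].
As a 30×20 matrix over Z this has rank 20, with invariant factors (1,1,1,1,1,1,1,1,1,1,1,1,1,1,1,1,1,1,1,2).

Now H_k = ker ∂_k / im ∂_{k+1}, so:

  H_0: rank C_0 − rank ∂_1 = 10 − 9 = 1, and the invariant factors of ∂_1 are all 1, so H_0 ≅ Z.
  H_1: rank ker ∂_1 − rank ∂_2 = (30 − 9) − 20 = 1, and ∂_2 has invariant factor 2 > 1, so H_1 ≅ Z ⊕ Z/2Z.
  H_2: rank ker ∂_2 − rank ∂_3 = (20 − 20) − 0 = 0, and there is no ∂_3, so H_2 ≅ 0.

Hence the Betti numbers are b_0 = 1, b_1 = 1, b_2 = 0.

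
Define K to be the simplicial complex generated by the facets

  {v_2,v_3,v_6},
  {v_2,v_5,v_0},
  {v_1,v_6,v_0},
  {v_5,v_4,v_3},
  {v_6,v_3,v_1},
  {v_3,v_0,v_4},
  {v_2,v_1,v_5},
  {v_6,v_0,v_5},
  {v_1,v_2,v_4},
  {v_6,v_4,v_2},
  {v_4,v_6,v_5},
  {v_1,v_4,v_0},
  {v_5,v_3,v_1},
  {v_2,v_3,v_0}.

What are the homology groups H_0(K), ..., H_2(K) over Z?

Fix the vertex order v_0 < v_1 < v_2 < v_3 < v_4 < v_5 < v_6 and write every simplex with vertices in increasing order. Then dim K = 2 and the simplices of K are:

  0-simplices (7): [v_0], [v_1], [v_2], [v_3], [v_4], [v_5], [v_6]
  1-simplices (21): (21 of them)
  2-simplices (14): (14 of them)

Hence C_0 ≅ Z^7, C_1 ≅ Z^21, C_2 ≅ Z^14.

Boundary ∂_1: C_1 → C_0 is given by ∂[p,q] = [q] − [p]. For instance
  ∂[v_1,v_2] = [v_2] − [v_1].
The 7×21 boundary matrix has rank 6 and Smith normal form diag(1,1,1,1,1,1).

∂_2: C_2 → C_1 acts by ∂[p,q,r] = [q,r] − [p,r] + [p,q]. For instance
  ∂[v_1,v_3,v_6] = [v_3,v_6] − [v_1,v_6] + [v_1,v_3],
  ∂[v_0,v_1,v_6] = [v_1,v_6] − [v_0,v_6] + [v_0,v_1].
This gives a 21×14 integer matrix of rank 13; reducing to Smith normal form yields diagonal entries (1,1,1,1,1,1,1,1,1,1,1,1,1).

Computing H_k = (kernel of ∂_k) / (image of ∂_{k+1}):

  H_0: rank C_0 − rank ∂_1 = 7 − 6 = 1, and the invariant factors of ∂_1 are all 1, so H_0 ≅ Z.
  H_1: rank ker ∂_1 − rank ∂_2 = (21 − 6) − 13 = 2, and the invariant factors of ∂_2 are all 1, so H_1 ≅ Z^2.
  H_2: rank ker ∂_2 − rank ∂_3 = (14 − 13) − 0 = 1, and there is no ∂_3, so H_2 ≅ Z.

H_0 ≅ Z,  H_1 ≅ Z^2,  H_2 ≅ Z.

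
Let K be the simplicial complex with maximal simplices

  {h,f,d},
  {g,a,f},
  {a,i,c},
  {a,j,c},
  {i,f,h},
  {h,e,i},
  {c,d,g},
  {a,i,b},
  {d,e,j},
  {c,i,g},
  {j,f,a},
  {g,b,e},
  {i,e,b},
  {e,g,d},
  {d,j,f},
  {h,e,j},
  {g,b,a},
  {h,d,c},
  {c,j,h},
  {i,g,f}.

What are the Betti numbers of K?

b_0 = 1, b_1 = 1, b_2 = 0.

Order the vertices as a < b < c < d < e < f < g < h < i < j. Listing each simplex with vertices in this order, K has dimension 2 with simplices:

  0-simplices (10): a, b, c, d, e, f, g, h, i, j
  1-simplices (30): ab, ac, af, ag, ai, aj, be, bg, bi, cd, cg, ch, ci, cj, de, df, dg, dh, dj, eg, eh, ei, ej, fg, fh, fi, fj, gi, hi, hj
  2-simplices (20): abg, abi, aci, acj, afg, afj, beg, bei, cdg, cdh, cgi, chj, deg, dej, dfh, dfj, ehi, ehj, fgi, fhi

so the chain groups are C_0 ≅ Z^10, C_1 ≅ Z^30, C_2 ≅ Z^20.

Boundary ∂_1: C_1 → C_0 maps an edge to its endpoints' difference, ∂[p,q] = q − p. For instance
  ∂fg = g − f.
The 10×30 boundary matrix has rank 9 and Smith normal form diag(1,1,1,1,1,1,1,1,1).

∂_2: C_2 → C_1 maps a triangle to the signed sum of its edges. For instance
  ∂dej = ej − dj + de,
  ∂dfj = fj − dj + df.
The resulting 30×20 matrix has rank 20, and its Smith normal form has invariant factors (1,1,1,1,1,1,1,1,1,1,1,1,1,1,1,1,1,1,1,2).

Computing H_k = (kernel of ∂_k) / (image of ∂_{k+1}):

  H_0: rank C_0 − rank ∂_1 = 10 − 9 = 1, and the invariant factors of ∂_1 are all 1, so H_0 ≅ Z.
  H_1: rank ker ∂_1 − rank ∂_2 = (30 − 9) − 20 = 1, and ∂_2 has invariant factor 2 > 1, so H_1 ≅ Z ⊕ Z_2.
  H_2: rank ker ∂_2 − rank ∂_3 = (20 − 20) − 0 = 0, and there is no ∂_3, so H_2 ≅ 0.

(K is a triangulation of the Klein bottle.)

Hence the Betti numbers are b_0 = 1, b_1 = 1, b_2 = 0.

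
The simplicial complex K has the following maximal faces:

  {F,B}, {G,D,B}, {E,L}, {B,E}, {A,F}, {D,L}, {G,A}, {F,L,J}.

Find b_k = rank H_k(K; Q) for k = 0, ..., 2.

b_0 = 1, b_1 = 3, b_2 = 0.

Take the total order A < B < D < E < F < G < J < L on the vertex set. Then K (dimension 2) consists of the simplices:

  0-simplices (8): A, B, D, E, F, G, J, L
  1-simplices (12): AF, AG, BD, BE, BF, BG, DG, DL, EL, FJ, FL, JL
  2-simplices (2): BDG, FJL

giving chain groups C_0 ≅ Z^8, C_1 ≅ Z^12, C_2 ≅ Z^2.

Boundary ∂_1: C_1 → C_0 maps an edge to its endpoints' difference, ∂[p,q] = q − p. For instance
  ∂FJ = J − F.
This gives a 8×12 integer matrix of rank 7; reducing to Smith normal form yields diagonal entries (1,1,1,1,1,1,1).

The boundary map ∂_2: C_2 → C_1 acts by ∂[p,q,r] = [q,r] − [p,r] + [p,q]. For instance
  ∂BDG = DG − BG + BD,
  ∂FJL = JL − FL + FJ.
The 12×2 boundary matrix has rank 2 and Smith normal form diag(1,1).

Now H_k = ker ∂_k / im ∂_{k+1}, so:

  H_0: rank C_0 − rank ∂_1 = 8 − 7 = 1, and the invariant factors of ∂_1 are all 1, so H_0 = Z.
  H_1: rank ker ∂_1 − rank ∂_2 = (12 − 7) − 2 = 3, and the invariant factors of ∂_2 are all 1, so H_1 = Z^3.
  H_2: rank ker ∂_2 − rank ∂_3 = (2 − 2) − 0 = 0, and there is no ∂_3, so H_2 = 0.

Hence the Betti numbers are b_0 = 1, b_1 = 3, b_2 = 0.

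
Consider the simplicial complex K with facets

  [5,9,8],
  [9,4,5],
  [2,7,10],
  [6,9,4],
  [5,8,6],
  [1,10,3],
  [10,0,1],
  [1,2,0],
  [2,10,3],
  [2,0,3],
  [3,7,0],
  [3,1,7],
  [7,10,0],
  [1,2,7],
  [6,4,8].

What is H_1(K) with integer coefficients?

Fix the vertex order 0 < 1 < 2 < 3 < 4 < 5 < 6 < 7 < 8 < 9 < 10 and write every simplex with vertices in increasing order. Then dim K = 2 and the simplices of K are:

  0-simplices (11): [0], [1], [2], [3], [4], [5], [6], [7], [8], [9], [10]
  1-simplices (25): (25 of them)
  2-simplices (15): [0,1,2], [0,1,10], [0,2,3], [0,3,7], [0,7,10], [1,2,7], [1,3,7], [1,3,10], [2,3,10], [2,7,10], [4,5,9], [4,6,8], [4,6,9], [5,6,8], [5,8,9]

so the chain groups are C_0 ≅ Z^11, C_1 ≅ Z^25, C_2 ≅ Z^15.

The boundary map ∂_1: C_1 → C_0 maps an edge to its endpoints' difference, ∂[p,q] = q − p.
The resulting 11×25 matrix has rank 9, and its Smith normal form has invariant factors (1,1,1,1,1,1,1,1,1).

∂_2: C_2 → C_1 acts by ∂[p,q,r] = [q,r] − [p,r] + [p,q]. For instance
  ∂[1,3,7] = [3,7] − [1,7] + [1,3],
  ∂[0,7,10] = [7,10] − [0,10] + [0,7].
This gives a 25×15 integer matrix of rank 15; reducing to Smith normal form yields diagonal entries (1,1,1,1,1,1,1,1,1,1,1,1,1,1,2).

Now H_k = ker ∂_k / im ∂_{k+1}, so:

  H_1: rank ker ∂_1 − rank ∂_2 = (25 − 9) − 15 = 1, and ∂_2 has invariant factor 2 > 1, so H_1 ≅ Z × Z/2.

H_1 = Z × Z/2.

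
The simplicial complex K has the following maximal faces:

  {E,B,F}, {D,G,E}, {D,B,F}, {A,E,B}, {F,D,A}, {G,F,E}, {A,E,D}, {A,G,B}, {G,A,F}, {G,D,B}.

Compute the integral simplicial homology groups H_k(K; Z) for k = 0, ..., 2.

Order the vertices as A < B < D < E < F < G. Listing each simplex with vertices in this order, K has dimension 2 with simplices:

  0-simplices (6): A, B, D, E, F, G
  1-simplices (15): AB, AD, AE, AF, AG, BD, BE, BF, BG, DE, DF, DG, EF, EG, FG
  2-simplices (10): ABE, ABG, ADE, ADF, AFG, BDF, BDG, BEF, DEG, EFG

so the chain groups are C_0 ≅ Z^6, C_1 ≅ Z^15, C_2 ≅ Z^10.

The boundary map ∂_1: C_1 → C_0 is given by ∂[p,q] = [q] − [p]. For instance
  ∂AG = G − A.
The 6×15 boundary matrix has rank 5 and Smith normal form diag(1,1,1,1,1).

The boundary map ∂_2: C_2 → C_1 acts by ∂[p,q,r] = [q,r] − [p,r] + [p,q]. For instance
  ∂EFG = FG − EG + EF,
  ∂ABG = BG − AG + AB.
This gives a 15×10 integer matrix of rank 10; reducing to Smith normal form yields diagonal entries (1,1,1,1,1,1,1,1,1,2).

From H_k ≅ ker(∂_k) / im(∂_{k+1}) we obtain:

  H_0: rank C_0 − rank ∂_1 = 6 − 5 = 1, and the invariant factors of ∂_1 are all 1, so H_0 ≅ Z.
  H_1: rank ker ∂_1 − rank ∂_2 = (15 − 5) − 10 = 0, and ∂_2 has invariant factor 2 > 1, so H_1 ≅ Z/2.
  H_2: rank ker ∂_2 − rank ∂_3 = (10 − 10) − 0 = 0, and there is no ∂_3, so H_2 ≅ 0.

H_0 ≅ Z,  H_1 ≅ Z/2,  H_2 = 0.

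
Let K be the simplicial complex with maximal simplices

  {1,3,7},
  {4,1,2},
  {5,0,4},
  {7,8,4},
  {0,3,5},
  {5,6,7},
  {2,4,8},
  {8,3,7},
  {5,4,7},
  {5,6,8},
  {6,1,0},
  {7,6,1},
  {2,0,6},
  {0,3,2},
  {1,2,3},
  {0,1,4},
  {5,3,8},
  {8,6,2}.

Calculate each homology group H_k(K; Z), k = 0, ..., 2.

H_0 = Z,  H_1 = Z ⊕ Z/2,  H_2 = 0.

Take the total order 0 < 1 < 2 < 3 < 4 < 5 < 6 < 7 < 8 on the vertex set. Then K (dimension 2) consists of the simplices:

  0-simplices (9): [0], [1], [2], [3], [4], [5], [6], [7], [8]
  1-simplices (27): (27 of them)
  2-simplices (18): [0,1,4], [0,1,6], [0,2,3], [0,2,6], [0,3,5], [0,4,5], [1,2,3], [1,2,4], [1,3,7], [1,6,7], [2,4,8], [2,6,8], [3,5,8], [3,7,8], [4,5,7], [4,7,8], [5,6,7], [5,6,8]

giving chain groups C_0 ≅ Z^9, C_1 ≅ Z^27, C_2 ≅ Z^18.

The boundary map ∂_1: C_1 → C_0 is given by ∂[p,q] = [q] − [p].
The 9×27 boundary matrix has rank 8 and Smith normal form diag(1,1,1,1,1,1,1,1).

∂_2: C_2 → C_1 sends each 2-simplex [p,q,r] to [q,r] − [p,r] + [p,q]. For instance
  ∂[0,1,6] = [1,6] − [0,6] + [0,1],
  ∂[4,7,8] = [7,8] − [4,8] + [4,7].
The resulting 27×18 matrix has rank 18, and its Smith normal form has invariant factors (1,1,1,1,1,1,1,1,1,1,1,1,1,1,1,1,1,2).

From H_k ≅ ker(∂_k) / im(∂_{k+1}) we obtain:

  H_0: rank C_0 − rank ∂_1 = 9 − 8 = 1, and the invariant factors of ∂_1 are all 1, so H_0 = Z.
  H_1: rank ker ∂_1 − rank ∂_2 = (27 − 8) − 18 = 1, and ∂_2 has invariant factor 2 > 1, so H_1 = Z ⊕ Z/2.
  H_2: rank ker ∂_2 − rank ∂_3 = (18 − 18) − 0 = 0, and there is no ∂_3, so H_2 = 0.

As a check, the Euler characteristic is 9 − 27 + 18 = 0, which agrees with 1 − 1 + 0 = 0.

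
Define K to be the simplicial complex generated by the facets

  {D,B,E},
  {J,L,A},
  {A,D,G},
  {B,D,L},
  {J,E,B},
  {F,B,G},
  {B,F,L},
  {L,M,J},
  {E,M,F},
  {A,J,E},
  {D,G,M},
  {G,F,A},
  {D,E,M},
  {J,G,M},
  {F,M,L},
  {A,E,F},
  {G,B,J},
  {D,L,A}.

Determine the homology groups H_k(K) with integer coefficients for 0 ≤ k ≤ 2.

H_0 ≅ Z,  H_1 ≅ Z^2,  H_2 ≅ Z.

Fix the vertex order A < B < D < E < F < G < J < L < M and write every simplex with vertices in increasing order. Then dim K = 2 and the simplices of K are:

  0-simplices (9): A, B, D, E, F, G, J, L, M
  1-simplices (27): AD, AE, AF, AG, AJ, AL, BD, BE, BF, BG, BJ, BL, DE, DG, DL, DM, EF, EJ, EM, FG, FL, FM, GJ, GM, JL, JM, LM
  2-simplices (18): ADG, ADL, AEF, AEJ, AFG, AJL, BDE, BDL, BEJ, BFG, BFL, BGJ, DEM, DGM, EFM, FLM, GJM, JLM

so the chain groups are C_0 ≅ Z^9, C_1 ≅ Z^27, C_2 ≅ Z^18.

∂_1: C_1 → C_0 maps an edge to its endpoints' difference, ∂[p,q] = q − p.
The 9×27 boundary matrix has rank 8 and Smith normal form diag(1,1,1,1,1,1,1,1).

The boundary map ∂_2: C_2 → C_1 maps a triangle to the signed sum of its edges. For instance
  ∂AJL = JL − AL + AJ,
  ∂BDL = DL − BL + BD.
This gives a 27×18 integer matrix of rank 17; reducing to Smith normal form yields diagonal entries (1,1,1,1,1,1,1,1,1,1,1,1,1,1,1,1,1).

Computing H_k = (kernel of ∂_k) / (image of ∂_{k+1}):

  H_0: rank C_0 − rank ∂_1 = 9 − 8 = 1, and the invariant factors of ∂_1 are all 1, so H_0 ≅ Z.
  H_1: rank ker ∂_1 − rank ∂_2 = (27 − 8) − 17 = 2, and the invariant factors of ∂_2 are all 1, so H_1 ≅ Z^2.
  H_2: rank ker ∂_2 − rank ∂_3 = (18 − 17) − 0 = 1, and there is no ∂_3, so H_2 ≅ Z.

As a check, the Euler characteristic is 9 − 27 + 18 = 0, which agrees with 1 − 2 + 1 = 0.
(K is a triangulation of the torus T^2.)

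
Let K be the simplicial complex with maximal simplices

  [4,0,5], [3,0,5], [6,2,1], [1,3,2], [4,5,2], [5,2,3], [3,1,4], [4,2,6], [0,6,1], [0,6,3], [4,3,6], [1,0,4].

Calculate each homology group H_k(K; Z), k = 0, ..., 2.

We work with the vertex ordering 0 < 1 < 2 < 3 < 4 < 5 < 6. The simplices of K, each written with vertices in increasing order, are:

  0-simplices (7): [0], [1], [2], [3], [4], [5], [6]
  1-simplices (18): [0,1], [0,3], [0,4], [0,5], [0,6], [1,2], [1,3], [1,4], [1,6], [2,3], [2,4], [2,5], [2,6], [3,4], [3,5], [3,6], [4,5], [4,6]
  2-simplices (12): [0,1,4], [0,1,6], [0,3,5], [0,3,6], [0,4,5], [1,2,3], [1,2,6], [1,3,4], [2,3,5], [2,4,5], [2,4,6], [3,4,6]

Hence C_0 ≅ Z^7, C_1 ≅ Z^18, C_2 ≅ Z^12.

∂_1: C_1 → C_0 maps an edge to its endpoints' difference, ∂[p,q] = q − p.
As a 7×18 matrix over Z this has rank 6, with invariant factors (1,1,1,1,1,1).

Boundary ∂_2: C_2 → C_1 maps a triangle to the signed sum of its edges. For instance
  ∂[1,3,4] = [3,4] − [1,4] + [1,3],
  ∂[1,2,3] = [2,3] − [1,3] + [1,2].
This gives a 18×12 integer matrix of rank 12; reducing to Smith normal form yields diagonal entries (1,1,1,1,1,1,1,1,1,1,1,2).

Reading off H_k = ker ∂_k / im ∂_{k+1}:

  H_0: rank C_0 − rank ∂_1 = 7 − 6 = 1, and the invariant factors of ∂_1 are all 1, so H_0 = Z.
  H_1: rank ker ∂_1 − rank ∂_2 = (18 − 6) − 12 = 0, and ∂_2 has invariant factor 2 > 1, so H_1 = Z/2.
  H_2: rank ker ∂_2 − rank ∂_3 = (12 − 12) − 0 = 0, and there is no ∂_3, so H_2 = 0.

H_0 ≅ Z,  H_1 ≅ Z/2,  H_2 = 0.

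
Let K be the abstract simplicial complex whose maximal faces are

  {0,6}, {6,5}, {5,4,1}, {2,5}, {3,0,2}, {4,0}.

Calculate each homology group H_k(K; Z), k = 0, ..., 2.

Order the vertices as 0 < 1 < 2 < 3 < 4 < 5 < 6. Listing each simplex with vertices in this order, K has dimension 2 with simplices:

  0-simplices (7): [0], [1], [2], [3], [4], [5], [6]
  1-simplices (10): [0,2], [0,3], [0,4], [0,6], [1,4], [1,5], [2,3], [2,5], [4,5], [5,6]
  2-simplices (2): [0,2,3], [1,4,5]

so the chain groups are C_0 ≅ Z^7, C_1 ≅ Z^10, C_2 ≅ Z^2.

Boundary ∂_1: C_1 → C_0 maps an edge to its endpoints' difference, ∂[p,q] = q − p.
The resulting 7×10 matrix has rank 6, and its Smith normal form has invariant factors (1,1,1,1,1,1).

Boundary ∂_2: C_2 → C_1 maps a triangle to the signed sum of its edges. For instance
  ∂[0,2,3] = [2,3] − [0,3] + [0,2],
  ∂[1,4,5] = [4,5] − [1,5] + [1,4].
The resulting 10×2 matrix has rank 2, and its Smith normal form has invariant factors (1,1).

From H_k ≅ ker(∂_k) / im(∂_{k+1}) we obtain:

  H_0: rank C_0 − rank ∂_1 = 7 − 6 = 1, and the invariant factors of ∂_1 are all 1, so H_0 = Z.
  H_1: rank ker ∂_1 − rank ∂_2 = (10 − 6) − 2 = 2, and the invariant factors of ∂_2 are all 1, so H_1 = Z^2.
  H_2: rank ker ∂_2 − rank ∂_3 = (2 − 2) − 0 = 0, and there is no ∂_3, so H_2 = 0.

H_0 ≅ Z,  H_1 ≅ Z^2,  H_2 = 0.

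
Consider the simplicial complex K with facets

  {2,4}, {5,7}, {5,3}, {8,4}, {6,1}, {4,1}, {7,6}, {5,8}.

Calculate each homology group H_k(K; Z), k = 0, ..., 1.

H_0 ≅ Z,  H_1 ≅ Z.

We work with the vertex ordering 1 < 2 < 3 < 4 < 5 < 6 < 7 < 8. The simplices of K, each written with vertices in increasing order, are:

  0-simplices (8): [1], [2], [3], [4], [5], [6], [7], [8]
  1-simplices (8): [1,4], [1,6], [2,4], [3,5], [4,8], [5,7], [5,8], [6,7]

Hence C_0 ≅ Z^8, C_1 ≅ Z^8.

∂_1: C_1 → C_0 sends each edge [p,q] (with p < q) to q − p.
As a 8×8 matrix over Z this has rank 7, with invariant factors (1,1,1,1,1,1,1).

Now H_k = ker ∂_k / im ∂_{k+1}, so:

  H_0: rank C_0 − rank ∂_1 = 8 − 7 = 1, and the invariant factors of ∂_1 are all 1, so H_0 = Z.
  H_1: rank ker ∂_1 − rank ∂_2 = (8 − 7) − 0 = 1, and there is no ∂_2, so H_1 = Z.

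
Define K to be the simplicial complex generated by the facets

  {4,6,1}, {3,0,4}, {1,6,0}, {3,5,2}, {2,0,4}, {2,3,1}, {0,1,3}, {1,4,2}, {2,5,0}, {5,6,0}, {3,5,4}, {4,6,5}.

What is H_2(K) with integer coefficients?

H_2 = 0.

Take the total order 0 < 1 < 2 < 3 < 4 < 5 < 6 on the vertex set. Then K (dimension 2) consists of the simplices:

  0-simplices (7): [0], [1], [2], [3], [4], [5], [6]
  1-simplices (18): [0,1], [0,2], [0,3], [0,4], [0,5], [0,6], [1,2], [1,3], [1,4], [1,6], [2,3], [2,4], [2,5], [3,4], [3,5], [4,5], [4,6], [5,6]
  2-simplices (12): [0,1,3], [0,1,6], [0,2,4], [0,2,5], [0,3,4], [0,5,6], [1,2,3], [1,2,4], [1,4,6], [2,3,5], [3,4,5], [4,5,6]

giving chain groups C_0 ≅ Z^7, C_1 ≅ Z^18, C_2 ≅ Z^12.

∂_1: C_1 → C_0 maps an edge to its endpoints' difference, ∂[p,q] = q − p. For instance
  ∂[3,5] = [5] − [3].
This gives a 7×18 integer matrix of rank 6; reducing to Smith normal form yields diagonal entries (1,1,1,1,1,1).

∂_2: C_2 → C_1 sends each 2-simplex [p,q,r] to [q,r] − [p,r] + [p,q]. For instance
  ∂[4,5,6] = [5,6] − [4,6] + [4,5],
  ∂[1,4,6] = [4,6] − [1,6] + [1,4].
As a 18×12 matrix over Z this has rank 12, with invariant factors (1,1,1,1,1,1,1,1,1,1,1,2).

Computing H_k = (kernel of ∂_k) / (image of ∂_{k+1}):

  H_2: rank ker ∂_2 − rank ∂_3 = (12 − 12) − 0 = 0, and there is no ∂_3, so H_2 = 0.

(K is a triangulation of the real projective plane RP^2.)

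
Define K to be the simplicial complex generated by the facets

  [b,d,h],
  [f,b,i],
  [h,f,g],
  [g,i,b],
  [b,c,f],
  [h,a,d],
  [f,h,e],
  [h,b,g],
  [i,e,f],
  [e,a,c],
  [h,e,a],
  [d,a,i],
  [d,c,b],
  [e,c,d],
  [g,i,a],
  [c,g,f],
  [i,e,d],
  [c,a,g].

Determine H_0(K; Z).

K has 9 vertices, 27 edges, 18 triangles.
rank ∂_0 = 0, rank ∂_1 = 8 ⇒ b_0 = 9 − 0 − 8 = 1; all invariant factors of ∂_1 are 1 so no torsion. So H_0 ≅ Z.

H_0 ≅ Z.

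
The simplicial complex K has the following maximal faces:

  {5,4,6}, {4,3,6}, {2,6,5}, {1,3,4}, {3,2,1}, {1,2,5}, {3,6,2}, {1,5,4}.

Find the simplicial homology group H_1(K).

H_1 = 0.

We work with the vertex ordering 1 < 2 < 3 < 4 < 5 < 6. The simplices of K, each written with vertices in increasing order, are:

  0-simplices (6): [1], [2], [3], [4], [5], [6]
  1-simplices (12): [1,2], [1,3], [1,4], [1,5], [2,3], [2,5], [2,6], [3,4], [3,6], [4,5], [4,6], [5,6]
  2-simplices (8): [1,2,3], [1,2,5], [1,3,4], [1,4,5], [2,3,6], [2,5,6], [3,4,6], [4,5,6]

giving chain groups C_0 ≅ Z^6, C_1 ≅ Z^12, C_2 ≅ Z^8.

∂_1: C_1 → C_0 sends each edge [p,q] (with p < q) to q − p.
The 6×12 boundary matrix has rank 5 and Smith normal form diag(1,1,1,1,1).

Boundary ∂_2: C_2 → C_1 maps a triangle to the signed sum of its edges. For instance
  ∂[4,5,6] = [5,6] − [4,6] + [4,5],
  ∂[2,3,6] = [3,6] − [2,6] + [2,3].
The 12×8 boundary matrix has rank 7 and Smith normal form diag(1,1,1,1,1,1,1).

From H_k ≅ ker(∂_k) / im(∂_{k+1}) we obtain:

  H_1: rank ker ∂_1 − rank ∂_2 = (12 − 5) − 7 = 0, and the invariant factors of ∂_2 are all 1, so H_1 = 0.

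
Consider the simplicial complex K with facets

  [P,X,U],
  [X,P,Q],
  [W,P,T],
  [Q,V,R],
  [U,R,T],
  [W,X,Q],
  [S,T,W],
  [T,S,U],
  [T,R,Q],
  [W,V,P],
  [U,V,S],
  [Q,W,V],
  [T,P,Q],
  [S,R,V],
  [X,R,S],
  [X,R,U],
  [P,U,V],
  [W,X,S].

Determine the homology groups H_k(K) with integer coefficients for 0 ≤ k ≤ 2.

K has 9 vertices, 27 edges, 18 triangles.
rank ∂_0 = 0, rank ∂_1 = 8 ⇒ b_0 = 9 − 0 − 8 = 1; all invariant factors of ∂_1 are 1 so no torsion. So H_0 = Z.
rank ∂_1 = 8, rank ∂_2 = 18 ⇒ b_1 = 27 − 8 − 18 = 1; ∂_2 has invariant factor(s) [2] giving torsion. So H_1 = Z ⊕ Z/2.
rank ∂_2 = 18, rank ∂_3 = 0 ⇒ b_2 = 18 − 18 − 0 = 0. So H_2 = 0.

H_0 = Z,  H_1 = Z ⊕ Z/2,  H_2 = 0.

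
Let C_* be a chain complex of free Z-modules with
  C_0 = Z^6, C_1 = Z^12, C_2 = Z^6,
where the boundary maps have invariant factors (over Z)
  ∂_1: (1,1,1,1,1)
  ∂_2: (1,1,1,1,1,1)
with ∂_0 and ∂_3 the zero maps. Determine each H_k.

H_0 ≅ Z,  H_1 ≅ Z,  H_2 = 0.

H_0: b_0 = 6 − 0 − 5 = 1; torsion from ∂_1 factors > 1: none. So H_0 ≅ Z.
H_1: b_1 = 12 − 5 − 6 = 1; torsion from ∂_2 factors > 1: none. So H_1 ≅ Z.
H_2: b_2 = 6 − 6 − 0 = 0; torsion from ∂_3 factors > 1: none. So H_2 ≅ 0.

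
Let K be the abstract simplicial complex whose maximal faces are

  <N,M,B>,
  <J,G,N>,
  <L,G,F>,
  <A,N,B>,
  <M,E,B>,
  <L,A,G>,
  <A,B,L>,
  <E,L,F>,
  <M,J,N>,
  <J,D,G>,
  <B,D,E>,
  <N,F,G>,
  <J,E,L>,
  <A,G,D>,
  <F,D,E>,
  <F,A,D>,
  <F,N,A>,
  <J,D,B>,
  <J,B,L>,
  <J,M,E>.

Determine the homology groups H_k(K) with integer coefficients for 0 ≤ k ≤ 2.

H_0 ≅ Z,  H_1 ≅ Z ⊕ Z_2,  H_2 = 0.

Take the total order A < B < D < E < F < G < J < L < M < N on the vertex set. Then K (dimension 2) consists of the simplices:

  0-simplices (10): A, B, D, E, F, G, J, L, M, N
  1-simplices (30): AB, AD, AF, AG, AL, AN, BD, BE, BJ, BL, BM, BN, DE, DF, DG, DJ, EF, EJ, EL, EM, FG, FL, FN, GJ, GL, GN, JL, JM, JN, MN
  2-simplices (20): ABL, ABN, ADF, ADG, AFN, AGL, BDE, BDJ, BEM, BJL, BMN, DEF, DGJ, EFL, EJL, EJM, FGL, FGN, GJN, JMN

so the chain groups are C_0 ≅ Z^10, C_1 ≅ Z^30, C_2 ≅ Z^20.

∂_1: C_1 → C_0 sends each edge [p,q] (with p < q) to q − p. For instance
  ∂GL = L − G.
As a 10×30 matrix over Z this has rank 9, with invariant factors (1,1,1,1,1,1,1,1,1).

Boundary ∂_2: C_2 → C_1 sends each 2-simplex [p,q,r] to [q,r] − [p,r] + [p,q]. For instance
  ∂ABL = BL − AL + AB,
  ∂EJM = JM − EM + EJ.
This gives a 30×20 integer matrix of rank 20; reducing to Smith normal form yields diagonal entries (1,1,1,1,1,1,1,1,1,1,1,1,1,1,1,1,1,1,1,2).

Computing H_k = (kernel of ∂_k) / (image of ∂_{k+1}):

  H_0: rank C_0 − rank ∂_1 = 10 − 9 = 1, and the invariant factors of ∂_1 are all 1, so H_0 ≅ Z.
  H_1: rank ker ∂_1 − rank ∂_2 = (30 − 9) − 20 = 1, and ∂_2 has invariant factor 2 > 1, so H_1 ≅ Z ⊕ Z_2.
  H_2: rank ker ∂_2 − rank ∂_3 = (20 − 20) − 0 = 0, and there is no ∂_3, so H_2 ≅ 0.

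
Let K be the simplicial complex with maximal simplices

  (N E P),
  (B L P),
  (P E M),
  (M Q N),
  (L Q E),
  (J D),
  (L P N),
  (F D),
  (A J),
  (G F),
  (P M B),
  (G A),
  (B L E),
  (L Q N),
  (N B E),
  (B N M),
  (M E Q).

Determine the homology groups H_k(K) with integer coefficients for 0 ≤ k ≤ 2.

Order the vertices as A < B < D < E < F < G < J < L < M < N < P < Q. Listing each simplex with vertices in this order, K has dimension 2 with simplices:

  0-simplices (12): A, B, D, E, F, G, J, L, M, N, P, Q
  1-simplices (23): AG, AJ, BE, BL, BM, BN, BP, DF, DJ, EL, EM, EN, EP, EQ, FG, LN, LP, LQ, MN, MP, MQ, NP, NQ
  2-simplices (12): BEL, BEN, BLP, BMN, BMP, ELQ, EMP, EMQ, ENP, LNP, LNQ, MNQ

so the chain groups are C_0 ≅ Z^12, C_1 ≅ Z^23, C_2 ≅ Z^12.

The boundary map ∂_1: C_1 → C_0 sends each edge [p,q] (with p < q) to q − p. For instance
  ∂BL = L − B.
This gives a 12×23 integer matrix of rank 10; reducing to Smith normal form yields diagonal entries (1,1,1,1,1,1,1,1,1,1).

∂_2: C_2 → C_1 acts by ∂[p,q,r] = [q,r] − [p,r] + [p,q]. For instance
  ∂LNP = NP − LP + LN,
  ∂BMN = MN − BN + BM.
As a 23×12 matrix over Z this has rank 12, with invariant factors (1,1,1,1,1,1,1,1,1,1,1,2).

Computing H_k = (kernel of ∂_k) / (image of ∂_{k+1}):

  H_0: rank C_0 − rank ∂_1 = 12 − 10 = 2, and the invariant factors of ∂_1 are all 1, so H_0 = Z^2.
  H_1: rank ker ∂_1 − rank ∂_2 = (23 − 10) − 12 = 1, and ∂_2 has invariant factor 2 > 1, so H_1 = Z × Z/2.
  H_2: rank ker ∂_2 − rank ∂_3 = (12 − 12) − 0 = 0, and there is no ∂_3, so H_2 = 0.

H_0 ≅ Z^2,  H_1 ≅ Z × Z/2,  H_2 = 0.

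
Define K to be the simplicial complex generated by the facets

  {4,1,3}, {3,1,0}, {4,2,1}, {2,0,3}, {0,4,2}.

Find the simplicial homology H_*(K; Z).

Order the vertices as 0 < 1 < 2 < 3 < 4. Listing each simplex with vertices in this order, K has dimension 2 with simplices:

  0-simplices (5): [0], [1], [2], [3], [4]
  1-simplices (10): [0,1], [0,2], [0,3], [0,4], [1,2], [1,3], [1,4], [2,3], [2,4], [3,4]
  2-simplices (5): [0,1,3], [0,2,3], [0,2,4], [1,2,4], [1,3,4]

giving chain groups C_0 ≅ Z^5, C_1 ≅ Z^10, C_2 ≅ Z^5.

∂_1: C_1 → C_0 maps an edge to its endpoints' difference, ∂[p,q] = q − p.
The 5×10 boundary matrix has rank 4 and Smith normal form diag(1,1,1,1).

∂_2: C_2 → C_1 maps a triangle to the signed sum of its edges. For instance
  ∂[0,2,3] = [2,3] − [0,3] + [0,2],
  ∂[1,2,4] = [2,4] − [1,4] + [1,2].
The resulting 10×5 matrix has rank 5, and its Smith normal form has invariant factors (1,1,1,1,1).

Now H_k = ker ∂_k / im ∂_{k+1}, so:

  H_0: rank C_0 − rank ∂_1 = 5 − 4 = 1, and the invariant factors of ∂_1 are all 1, so H_0 ≅ Z.
  H_1: rank ker ∂_1 − rank ∂_2 = (10 − 4) − 5 = 1, and the invariant factors of ∂_2 are all 1, so H_1 ≅ Z.
  H_2: rank ker ∂_2 − rank ∂_3 = (5 − 5) − 0 = 0, and there is no ∂_3, so H_2 ≅ 0.

As a check, the Euler characteristic is 5 − 10 + 5 = 0, which agrees with 1 − 1 + 0 = 0.

H_0 ≅ Z,  H_1 ≅ Z,  H_2 = 0.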